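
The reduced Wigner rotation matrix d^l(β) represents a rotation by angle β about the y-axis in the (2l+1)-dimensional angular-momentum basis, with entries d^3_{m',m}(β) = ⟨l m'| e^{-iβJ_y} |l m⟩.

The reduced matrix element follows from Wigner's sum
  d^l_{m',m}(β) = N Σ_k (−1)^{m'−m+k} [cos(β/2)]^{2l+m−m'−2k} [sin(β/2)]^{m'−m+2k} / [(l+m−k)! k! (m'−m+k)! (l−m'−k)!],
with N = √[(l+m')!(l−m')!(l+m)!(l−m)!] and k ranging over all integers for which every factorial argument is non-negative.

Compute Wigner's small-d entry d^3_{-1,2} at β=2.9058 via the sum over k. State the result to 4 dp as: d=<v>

d=-0.3491

d^3_{-1,2}(β=2.9058) via Wigner's sum:
With c≡cos(β/2)=0.117623 and s≡sin(β/2)=0.993058, N=[2·24·120·1]^{1/2}=75.894664
Admissible k: 3..4 (factorial args all ≥0)
  k=3: (−1)^0·75.8947/(12)·0.1176^3·0.9931^3 = +0.010079
  k=4: (−1)^1·75.8947/(24)·0.1176^1·0.9931^5 = -0.359226
d^3_{-1,2}(2.9058) = +0.010079 -0.359226 = -0.349146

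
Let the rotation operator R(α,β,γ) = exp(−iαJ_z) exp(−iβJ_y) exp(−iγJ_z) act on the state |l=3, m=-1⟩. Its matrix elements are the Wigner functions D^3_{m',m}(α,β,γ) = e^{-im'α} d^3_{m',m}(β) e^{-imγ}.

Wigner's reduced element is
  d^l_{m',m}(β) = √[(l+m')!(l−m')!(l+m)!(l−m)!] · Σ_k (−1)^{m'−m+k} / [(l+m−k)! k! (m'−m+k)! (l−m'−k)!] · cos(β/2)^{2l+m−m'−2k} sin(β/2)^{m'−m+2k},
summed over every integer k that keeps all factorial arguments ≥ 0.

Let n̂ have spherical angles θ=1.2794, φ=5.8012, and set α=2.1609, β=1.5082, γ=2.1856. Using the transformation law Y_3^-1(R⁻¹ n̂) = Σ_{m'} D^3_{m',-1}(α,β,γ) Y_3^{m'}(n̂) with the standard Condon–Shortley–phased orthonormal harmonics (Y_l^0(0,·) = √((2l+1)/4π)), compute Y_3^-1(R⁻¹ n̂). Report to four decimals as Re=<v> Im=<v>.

Need the full column D^3_{m',-1} for m'=−3..3 at α=2.1609, β=1.5082, γ=2.1856.
cos(β/2)=0.728888, sin(β/2)=0.684633
d^3_{-3,-1}: single k=2 term ⇒ +0.512394;  D = -0.372643+0.351689i
d^3_{-2,-1}: k∈[1..2] ⇒ +0.445412 -0.785933 = -0.340522;  D = -0.331998-0.075712i
d^3_{-1,-1}: k∈[0..2] ⇒ +0.149956 -1.058397 +0.700332 = -0.208109;  D = +0.074457+0.194333i
d^3_{0,-1}: k∈[0..2] ⇒ -0.487924 +1.291421 -0.379787 = +0.423709;  D = -0.244395+0.346122i
d^3_{1,-1}: k∈[0..2] ⇒ +0.793798 -0.933776 +0.102979 = -0.036999;  D = -0.036988-0.000914i
d^3_{2,-1}: k∈[0..1] ⇒ -0.785933 +0.346697 = -0.439237;  D = +0.235324+0.370879i
d^3_{3,-1}: single k=0 term ⇒ +0.452062;  D = -0.182387+0.413637i
Y_3^{m'}(θ=1.2794,φ=5.8012) and Σ D·Y over m':
  (-0.3726+0.3517i)·(+0.0457+0.3638i)  (-0.3320-0.0757i)·(+0.1536+0.2213i)  (+0.0745+0.1943i)·(-0.1611-0.0843i)  (-0.2444+0.3461i)·(-0.2774+0.0000i)  (-0.0370-0.0009i)·(+0.1611-0.0843i)  (+0.2353+0.3709i)·(+0.1536-0.2213i)  (-0.1824+0.4136i)·(-0.0457+0.3638i)
Y_3^-1(R⁻¹ n̂) = -0.137000-0.415563i

Re=-0.1370 Im=-0.4156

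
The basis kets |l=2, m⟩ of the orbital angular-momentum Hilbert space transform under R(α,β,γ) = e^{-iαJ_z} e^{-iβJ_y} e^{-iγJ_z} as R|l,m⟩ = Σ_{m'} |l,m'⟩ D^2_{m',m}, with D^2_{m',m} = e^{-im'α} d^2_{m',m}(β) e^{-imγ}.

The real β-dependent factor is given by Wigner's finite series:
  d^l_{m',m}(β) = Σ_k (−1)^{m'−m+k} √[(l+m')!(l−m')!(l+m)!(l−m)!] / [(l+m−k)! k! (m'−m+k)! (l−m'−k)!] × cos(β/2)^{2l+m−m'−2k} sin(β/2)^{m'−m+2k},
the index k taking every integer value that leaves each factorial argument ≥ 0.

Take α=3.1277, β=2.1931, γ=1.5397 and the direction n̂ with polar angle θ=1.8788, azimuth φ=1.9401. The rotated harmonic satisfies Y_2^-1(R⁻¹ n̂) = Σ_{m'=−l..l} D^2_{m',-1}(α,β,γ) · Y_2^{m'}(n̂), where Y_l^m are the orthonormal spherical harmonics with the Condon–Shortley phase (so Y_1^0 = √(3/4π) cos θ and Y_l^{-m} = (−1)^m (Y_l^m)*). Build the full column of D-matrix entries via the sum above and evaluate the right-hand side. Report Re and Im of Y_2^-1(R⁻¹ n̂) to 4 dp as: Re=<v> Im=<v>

Need the full column D^2_{m',-1} for m'=−2..2 at α=3.1277, β=2.1931, γ=1.5397.
cos(β/2)=0.456668, sin(β/2)=0.889637
d^2_{-2,-1}: single k=1 term ⇒ +0.169451;  D = +0.009972+0.169158i
d^2_{-1,-1}: k∈[0..1] ⇒ +0.043491 -0.495163 = -0.451672;  D = +0.020313+0.451215i
d^2_{0,-1}: k∈[0..1] ⇒ -0.207535 +0.787617 = +0.580082;  D = +0.018036+0.579802i
d^2_{1,-1}: k∈[0..1] ⇒ +0.495163 -0.626400 = -0.131237;  D = +0.002258+0.131217i
d^2_{2,-1}: single k=0 term ⇒ -0.643086;  D = -0.002129-0.643083i
Y_2^{m'}(θ=1.8788,φ=1.9401) and Σ D·Y over m':
  (+0.0100+0.1692i)·(-0.2594+0.2362i)  (+0.0203+0.4512i)·(+0.0806+0.2081i)  (+0.0180+0.5798i)·(-0.2284+0.0000i)  (+0.0023+0.1312i)·(-0.0806+0.2081i)  (-0.0021-0.6431i)·(-0.2594-0.2362i)
Y_2^-1(R⁻¹ n̂) = -0.317744+0.023808i

Re=-0.3177 Im=0.0238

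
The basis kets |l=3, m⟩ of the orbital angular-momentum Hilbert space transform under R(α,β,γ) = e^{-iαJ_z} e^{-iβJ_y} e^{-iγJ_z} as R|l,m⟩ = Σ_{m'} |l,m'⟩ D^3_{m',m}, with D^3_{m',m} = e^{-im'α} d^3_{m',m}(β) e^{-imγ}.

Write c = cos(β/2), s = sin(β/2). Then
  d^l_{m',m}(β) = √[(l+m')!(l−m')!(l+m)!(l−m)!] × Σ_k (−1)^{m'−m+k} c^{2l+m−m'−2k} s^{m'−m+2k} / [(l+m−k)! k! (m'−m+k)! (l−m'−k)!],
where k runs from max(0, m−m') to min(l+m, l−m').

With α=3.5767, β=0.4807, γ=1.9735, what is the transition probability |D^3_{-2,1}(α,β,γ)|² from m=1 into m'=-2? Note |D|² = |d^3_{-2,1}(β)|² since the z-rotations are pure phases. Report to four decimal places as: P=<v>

D^3_{-2,1}(3.5767,0.4807,1.9735) = e^{-i·-2·3.5767}·d^3_{-2,1}(0.4807)·e^{-i·1·1.9735}. Compute d first:
With c≡cos(β/2)=0.971255 and s≡sin(β/2)=0.238043, N=[1·120·24·2]^{1/2}=75.894664
k∈{3,4} keeps every argument non-negative
  k=3: (−1)^0·75.8947/(12)·0.9713^3·0.2380^3 = +0.078162
  k=4: (−1)^1·75.8947/(24)·0.9713^1·0.2380^5 = -0.002348
d^3_{-2,1}(0.4807) = +0.078162 -0.002348 = +0.075814
|D^3_{-2,1}|² = |d^3_{-2,1}(β)|² = (+0.075814)² = 0.005748 (the z-rotation phases have unit modulus)

P=0.0057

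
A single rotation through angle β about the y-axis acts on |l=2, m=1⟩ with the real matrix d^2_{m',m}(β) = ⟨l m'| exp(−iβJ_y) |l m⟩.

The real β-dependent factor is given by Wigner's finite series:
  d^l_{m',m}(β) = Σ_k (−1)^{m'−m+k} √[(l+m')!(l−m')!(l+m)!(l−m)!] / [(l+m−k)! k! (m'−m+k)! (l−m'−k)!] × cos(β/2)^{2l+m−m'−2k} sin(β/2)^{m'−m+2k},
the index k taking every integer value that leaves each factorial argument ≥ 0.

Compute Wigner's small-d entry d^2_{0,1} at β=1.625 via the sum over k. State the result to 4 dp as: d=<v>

d=-0.0663

d^2_{0,1}(β=1.625) via Wigner's sum:
c=cos(1.625/2)=0.687686, s=sin(1.625/2)=0.726009; N=√[2·2·6·1]=4.898979
Admissible k: 1..2 (factorial args all ≥0)
  k=1: (−1)^0·4.8990/(2)·0.6877^3·0.7260^1 = +0.578345
  k=2: (−1)^1·4.8990/(2)·0.6877^1·0.7260^3 = -0.644601
d^2_{0,1}(1.625) = +0.578345 -0.644601 = -0.066256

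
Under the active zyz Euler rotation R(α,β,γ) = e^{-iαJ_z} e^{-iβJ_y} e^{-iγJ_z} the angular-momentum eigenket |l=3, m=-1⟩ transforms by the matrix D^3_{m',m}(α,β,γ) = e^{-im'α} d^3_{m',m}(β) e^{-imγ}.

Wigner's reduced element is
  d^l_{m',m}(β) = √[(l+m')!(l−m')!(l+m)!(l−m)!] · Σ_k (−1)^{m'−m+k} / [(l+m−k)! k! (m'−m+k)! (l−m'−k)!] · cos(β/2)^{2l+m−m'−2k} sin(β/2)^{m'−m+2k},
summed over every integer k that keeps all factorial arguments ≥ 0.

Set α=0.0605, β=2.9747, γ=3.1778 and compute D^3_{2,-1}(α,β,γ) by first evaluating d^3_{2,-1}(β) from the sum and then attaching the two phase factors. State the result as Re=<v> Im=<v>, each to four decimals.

Re=-0.2545 Im=0.0216

First d^3_{2,-1}(β=2.9747), then the phase factors e^{-i(2)α} and e^{-i(-1)γ}:
With c≡cos(β/2)=0.083350 and s≡sin(β/2)=0.996520, N=[120·1·2·24]^{1/2}=75.894664
k∈{0,1} keeps every argument non-negative
  k=0: (−1)^3·75.8947/(12)·0.0833^3·0.9965^3 = -0.003624
  k=1: (−1)^4·75.8947/(24)·0.0833^1·0.9965^5 = +0.259020
d^3_{2,-1}(2.9747) = -0.003624 +0.259020 = +0.255396
Phases: e^{-i·(2)·0.0605}=+0.992688-0.120705i, e^{-i·(-1)·3.1778}=-0.999345-0.036199i ⇒ D=-0.254479+0.021630i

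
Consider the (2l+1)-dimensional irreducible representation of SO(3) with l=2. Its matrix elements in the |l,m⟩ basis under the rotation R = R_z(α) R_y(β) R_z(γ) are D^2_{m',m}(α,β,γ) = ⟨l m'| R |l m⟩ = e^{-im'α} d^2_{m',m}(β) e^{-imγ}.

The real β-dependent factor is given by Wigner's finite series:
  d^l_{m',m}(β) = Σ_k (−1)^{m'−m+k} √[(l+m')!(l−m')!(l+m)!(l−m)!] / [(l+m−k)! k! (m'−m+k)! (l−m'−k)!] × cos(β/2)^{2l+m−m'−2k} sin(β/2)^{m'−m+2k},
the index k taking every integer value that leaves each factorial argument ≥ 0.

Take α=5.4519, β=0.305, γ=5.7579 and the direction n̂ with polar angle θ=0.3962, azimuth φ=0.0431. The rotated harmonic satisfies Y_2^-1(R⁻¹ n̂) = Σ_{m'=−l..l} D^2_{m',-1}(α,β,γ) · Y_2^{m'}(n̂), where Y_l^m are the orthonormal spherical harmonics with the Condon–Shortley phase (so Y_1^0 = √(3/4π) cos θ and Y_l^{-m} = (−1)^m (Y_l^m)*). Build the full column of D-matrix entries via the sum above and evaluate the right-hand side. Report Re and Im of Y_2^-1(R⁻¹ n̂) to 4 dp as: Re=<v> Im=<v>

Need the full column D^2_{m',-1} for m'=−2..2 at α=5.4519, β=0.305, γ=5.7579.
cos(β/2)=0.988394, sin(β/2)=0.151910
d^2_{-2,-1}: single k=1 term ⇒ +0.293363;  D = -0.169752-0.239262i
d^2_{-1,-1}: k∈[0..1] ⇒ +0.954379 -0.067632 = +0.886747;  D = +0.188514-0.866478i
d^2_{0,-1}: k∈[0..1] ⇒ -0.359295 +0.008487 = -0.350808;  D = -0.303513+0.175916i
d^2_{1,-1}: k∈[0..1] ⇒ +0.067632 -0.000533 = +0.067099;  D = +0.063982+0.020214i
d^2_{2,-1}: single k=0 term ⇒ -0.006930;  D = -0.002911-0.006289i
Y_2^{m'}(θ=0.3962,φ=0.0431) and Σ D·Y over m':
  (-0.1698-0.2393i)·(+0.0573-0.0050i)  (+0.1885-0.8665i)·(+0.2748-0.0119i)  (-0.3035+0.1759i)·(+0.4899+0.0000i)  (+0.0640+0.0202i)·(-0.2748-0.0119i)  (-0.0029-0.0063i)·(+0.0573+0.0050i)
Y_2^-1(R⁻¹ n̂) = -0.135540-0.173715i

Re=-0.1355 Im=-0.1737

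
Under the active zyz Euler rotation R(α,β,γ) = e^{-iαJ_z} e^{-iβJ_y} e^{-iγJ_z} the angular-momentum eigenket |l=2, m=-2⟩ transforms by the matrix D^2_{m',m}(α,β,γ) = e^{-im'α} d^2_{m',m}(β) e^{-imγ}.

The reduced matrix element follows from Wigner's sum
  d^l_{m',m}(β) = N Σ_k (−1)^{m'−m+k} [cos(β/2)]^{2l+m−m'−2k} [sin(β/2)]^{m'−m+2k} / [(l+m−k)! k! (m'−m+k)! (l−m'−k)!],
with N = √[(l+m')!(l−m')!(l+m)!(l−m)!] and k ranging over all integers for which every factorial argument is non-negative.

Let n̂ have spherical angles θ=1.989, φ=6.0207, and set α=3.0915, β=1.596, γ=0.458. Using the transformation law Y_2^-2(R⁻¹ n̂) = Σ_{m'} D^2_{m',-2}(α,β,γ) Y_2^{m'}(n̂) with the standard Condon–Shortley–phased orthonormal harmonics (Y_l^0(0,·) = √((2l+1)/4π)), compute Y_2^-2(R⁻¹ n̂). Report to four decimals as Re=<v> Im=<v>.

Need the full column D^2_{m',-2} for m'=−2..2 at α=3.0915, β=1.596, γ=0.458.
cos(β/2)=0.698140, sin(β/2)=0.715961
d^2_{-2,-2}: single k=0 term ⇒ +0.237558;  D = +0.162793+0.173010i
d^2_{-1,-2}: single k=0 term ⇒ -0.487245;  D = +0.315710+0.371126i
d^2_{0,-2}: single k=0 term ⇒ +0.611984;  D = +0.372697+0.485408i
d^2_{1,-2}: single k=0 term ⇒ -0.512438;  D = +0.291330+0.421567i
d^2_{2,-2}: single k=0 term ⇒ +0.262759;  D = +0.138372+0.223373i
Y_2^{m'}(θ=1.989,φ=6.0207) and Σ D·Y over m':
  (+0.1628+0.1730i)·(+0.2791+0.1617i)  (+0.3157+0.3711i)·(-0.2769-0.0744i)  (+0.3727+0.4854i)·(-0.1593+0.0000i)  (+0.2913+0.4216i)·(+0.2769-0.0744i)  (+0.1384+0.2234i)·(+0.2791-0.1617i)
Y_2^-2(R⁻¹ n̂) = +0.085044+0.006052i

Re=0.0850 Im=0.0061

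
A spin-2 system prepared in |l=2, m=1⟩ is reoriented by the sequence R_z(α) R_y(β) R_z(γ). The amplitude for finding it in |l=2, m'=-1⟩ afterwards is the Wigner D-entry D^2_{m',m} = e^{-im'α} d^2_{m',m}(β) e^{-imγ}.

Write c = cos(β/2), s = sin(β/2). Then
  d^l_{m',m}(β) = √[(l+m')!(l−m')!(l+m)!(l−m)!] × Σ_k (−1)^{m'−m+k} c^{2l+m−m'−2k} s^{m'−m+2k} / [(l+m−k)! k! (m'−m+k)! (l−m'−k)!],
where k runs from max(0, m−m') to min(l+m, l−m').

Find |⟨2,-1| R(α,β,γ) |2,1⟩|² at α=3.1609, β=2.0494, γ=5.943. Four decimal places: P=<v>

P=0.0033

D^2_{-1,1}(3.1609,2.0494,5.943) = e^{-i·-1·3.1609}·d^2_{-1,1}(2.0494)·e^{-i·1·5.943}. Compute d first:
With c≡cos(β/2)=0.519355 and s≡sin(β/2)=0.854558, N=[1·6·6·1]^{1/2}=6.000000
Admissible k: 2..3 (factorial args all ≥0)
  k=2: (−1)^0·6.0000/(2)·0.5194^2·0.8546^2 = +0.590927
  k=3: (−1)^1·6.0000/(6)·0.5194^0·0.8546^4 = -0.533294
d^2_{-1,1}(2.0494) = +0.590927 -0.533294 = +0.057633
|D^2_{-1,1}|² = |d^2_{-1,1}(β)|² = (+0.057633)² = 0.003322 (the z-rotation phases have unit modulus)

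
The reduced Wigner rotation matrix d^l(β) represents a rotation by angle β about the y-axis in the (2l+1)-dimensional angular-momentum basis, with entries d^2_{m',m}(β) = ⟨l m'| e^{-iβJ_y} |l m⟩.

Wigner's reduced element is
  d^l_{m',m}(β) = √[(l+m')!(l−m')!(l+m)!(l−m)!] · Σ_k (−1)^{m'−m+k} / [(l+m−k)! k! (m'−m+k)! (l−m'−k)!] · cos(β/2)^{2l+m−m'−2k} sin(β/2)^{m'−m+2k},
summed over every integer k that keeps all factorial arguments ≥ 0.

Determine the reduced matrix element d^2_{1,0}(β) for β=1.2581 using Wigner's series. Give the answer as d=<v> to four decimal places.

d=-0.3585

d^2_{1,0}(β=1.2581) via Wigner's sum:
With c≡cos(β/2)=0.808587 and s≡sin(β/2)=0.588377, N=[6·1·2·2]^{1/2}=4.898979
k: max(0,(0)−(1))=0 … min(2+(0),2−(1))=1
  k=0: (−1)^1·4.8990/(2)·0.8086^3·0.5884^1 = -0.761923
  k=1: (−1)^2·4.8990/(2)·0.8086^1·0.5884^3 = +0.403431
d^2_{1,0}(1.2581) = -0.761923 +0.403431 = -0.358492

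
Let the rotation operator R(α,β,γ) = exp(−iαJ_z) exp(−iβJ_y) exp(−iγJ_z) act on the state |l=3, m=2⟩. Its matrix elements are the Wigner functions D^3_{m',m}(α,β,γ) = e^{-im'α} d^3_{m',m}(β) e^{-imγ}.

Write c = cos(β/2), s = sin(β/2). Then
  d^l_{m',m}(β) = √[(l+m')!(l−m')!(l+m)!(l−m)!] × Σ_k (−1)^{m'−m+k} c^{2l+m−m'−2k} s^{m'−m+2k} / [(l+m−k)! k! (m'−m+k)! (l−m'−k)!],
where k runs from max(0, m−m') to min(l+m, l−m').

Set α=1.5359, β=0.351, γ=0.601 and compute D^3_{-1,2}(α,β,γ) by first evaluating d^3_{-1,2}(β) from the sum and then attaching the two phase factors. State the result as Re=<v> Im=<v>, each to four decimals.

First d^3_{-1,2}(β=0.351), then the phase factors e^{-i(-1)α} and e^{-i(2)γ}:
With c≡cos(β/2)=0.984639 and s≡sin(β/2)=0.174600, N=[2·24·120·1]^{1/2}=75.894664
k∈{3,4} keeps every argument non-negative
  k=3: (−1)^0·75.8947/(12)·0.9846^3·0.1746^3 = +0.032136
  k=4: (−1)^1·75.8947/(24)·0.9846^1·0.1746^5 = -0.000505
d^3_{-1,2}(0.351) = +0.032136 -0.000505 = +0.031631
Phases: e^{-i·(-1)·1.5359}=+0.034889+0.999391i, e^{-i·(2)·0.601}=+0.360493-0.932762i ⇒ D=+0.029884+0.010366i

Re=0.0299 Im=0.0104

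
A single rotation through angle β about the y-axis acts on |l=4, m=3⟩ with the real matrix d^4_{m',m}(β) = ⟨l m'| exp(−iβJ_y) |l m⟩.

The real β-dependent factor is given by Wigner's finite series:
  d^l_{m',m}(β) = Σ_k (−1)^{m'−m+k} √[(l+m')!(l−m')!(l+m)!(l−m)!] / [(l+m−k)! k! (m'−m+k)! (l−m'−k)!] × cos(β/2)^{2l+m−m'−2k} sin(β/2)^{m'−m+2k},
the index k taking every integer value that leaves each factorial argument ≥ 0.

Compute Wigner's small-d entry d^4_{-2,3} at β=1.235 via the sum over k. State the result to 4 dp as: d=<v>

d^4_{-2,3}(β=1.235) via Wigner's sum:
c=cos(1.235/2)=0.815328, s=sin(1.235/2)=0.578999; N=√[2·720·5040·1]=2693.993318
The bounds max(0,m−m')=5 and min(l+m,l−m')=6 give 2 terms
  k=5: (−1)^0·2693.9933/(240)·0.8153^3·0.5790^5 = +0.395887
  k=6: (−1)^1·2693.9933/(720)·0.8153^1·0.5790^7 = -0.066549
d^4_{-2,3}(1.235) = +0.395887 -0.066549 = +0.329338

d=0.3293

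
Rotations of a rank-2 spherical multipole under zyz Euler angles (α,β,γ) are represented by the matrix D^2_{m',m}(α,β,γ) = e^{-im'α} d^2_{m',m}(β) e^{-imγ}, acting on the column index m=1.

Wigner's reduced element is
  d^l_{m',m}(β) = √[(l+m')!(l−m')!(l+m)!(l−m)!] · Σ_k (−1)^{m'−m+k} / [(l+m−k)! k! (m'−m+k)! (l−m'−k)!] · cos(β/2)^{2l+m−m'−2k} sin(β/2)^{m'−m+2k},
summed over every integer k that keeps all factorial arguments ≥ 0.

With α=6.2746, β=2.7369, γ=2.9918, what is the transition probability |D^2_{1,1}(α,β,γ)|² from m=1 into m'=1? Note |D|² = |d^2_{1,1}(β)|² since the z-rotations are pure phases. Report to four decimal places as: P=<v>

P=0.0131

Split into d^2_{1,1}(β=2.7369) × two z-phases.
Half-angle: c=0.200968, s=0.979598. N=√(6·1·6·1)=6.000000
The bounds max(0,m−m')=0 and min(l+m,l−m')=1 give 2 terms
  k=0: (−1)^0·6.0000/(6)·0.2010^4·0.9796^0 = +0.001631
  k=1: (−1)^1·6.0000/(2)·0.2010^2·0.9796^2 = -0.116271
d^2_{1,1}(2.7369) = +0.001631 -0.116271 = -0.114640
|D^2_{1,1}|² = |d^2_{1,1}(β)|² = (-0.114640)² = 0.013142 (the z-rotation phases have unit modulus)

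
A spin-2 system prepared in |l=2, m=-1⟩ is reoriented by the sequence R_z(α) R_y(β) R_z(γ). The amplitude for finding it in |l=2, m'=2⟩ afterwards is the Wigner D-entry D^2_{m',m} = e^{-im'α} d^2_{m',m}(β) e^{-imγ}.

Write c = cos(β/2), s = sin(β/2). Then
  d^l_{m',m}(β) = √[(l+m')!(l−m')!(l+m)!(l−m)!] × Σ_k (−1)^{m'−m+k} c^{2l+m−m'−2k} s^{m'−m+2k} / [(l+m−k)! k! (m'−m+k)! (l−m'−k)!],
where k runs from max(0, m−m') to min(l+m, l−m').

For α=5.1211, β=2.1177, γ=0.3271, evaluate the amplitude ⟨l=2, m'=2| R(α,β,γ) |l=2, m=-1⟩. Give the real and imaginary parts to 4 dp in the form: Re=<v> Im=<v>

Re=0.5727 Im=-0.3057

D^2_{2,-1}(5.1211,2.1177,0.3271) = e^{-i·2·5.1211}·d^2_{2,-1}(2.1177)·e^{-i·-1·0.3271}. Compute d first:
Half-angle: c=0.489875, s=0.871793. N=√(24·1·1·6)=12.000000
The bounds max(0,m−m')=0 and min(l+m,l−m')=0 give 1 term
  k=0: (−1)^3·12.0000/(6)·0.4899^1·0.8718^3 = -0.649165
d^2_{2,-1}(2.1177) = -0.649165
Phases: e^{-i·(2)·5.1211}=-0.684104+0.729385i, e^{-i·(-1)·0.3271}=+0.946978+0.321298i ⇒ D=+0.572681-0.305698i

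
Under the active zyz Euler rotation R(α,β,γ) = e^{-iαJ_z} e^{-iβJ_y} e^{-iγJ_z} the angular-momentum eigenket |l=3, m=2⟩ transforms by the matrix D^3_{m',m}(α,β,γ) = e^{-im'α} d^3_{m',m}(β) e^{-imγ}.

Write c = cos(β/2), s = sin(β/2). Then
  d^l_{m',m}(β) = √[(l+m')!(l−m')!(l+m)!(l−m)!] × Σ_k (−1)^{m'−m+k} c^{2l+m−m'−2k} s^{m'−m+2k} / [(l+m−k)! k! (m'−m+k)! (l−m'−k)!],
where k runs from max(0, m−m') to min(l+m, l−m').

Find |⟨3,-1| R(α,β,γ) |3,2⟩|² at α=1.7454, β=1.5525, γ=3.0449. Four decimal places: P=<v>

P=0.1675

D^3_{-1,2}(1.7454,1.5525,3.0449) = e^{-i·-1·1.7454}·d^3_{-1,2}(1.5525)·e^{-i·2·3.0449}. Compute d first:
With c≡cos(β/2)=0.713546 and s≡sin(β/2)=0.700609, N=[2·24·120·1]^{1/2}=75.894664
Admissible k: 3..4 (factorial args all ≥0)
  k=3: (−1)^0·75.8947/(12)·0.7135^3·0.7006^3 = +0.790173
  k=4: (−1)^1·75.8947/(24)·0.7135^1·0.7006^5 = -0.380890
d^3_{-1,2}(1.5525) = +0.790173 -0.380890 = +0.409283
|D^3_{-1,2}|² = |d^3_{-1,2}(β)|² = (+0.409283)² = 0.167513 (the z-rotation phases have unit modulus)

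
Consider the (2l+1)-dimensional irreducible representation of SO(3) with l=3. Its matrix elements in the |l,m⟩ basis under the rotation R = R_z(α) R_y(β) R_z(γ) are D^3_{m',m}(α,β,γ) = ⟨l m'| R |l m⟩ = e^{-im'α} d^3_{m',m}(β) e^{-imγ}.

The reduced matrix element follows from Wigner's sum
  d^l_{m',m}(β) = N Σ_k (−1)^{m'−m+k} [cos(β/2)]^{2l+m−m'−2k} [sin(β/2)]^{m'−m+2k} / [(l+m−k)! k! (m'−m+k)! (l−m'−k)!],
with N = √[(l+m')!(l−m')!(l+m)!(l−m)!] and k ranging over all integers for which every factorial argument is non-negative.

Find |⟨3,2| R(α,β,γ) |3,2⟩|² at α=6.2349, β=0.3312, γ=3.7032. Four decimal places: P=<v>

Split into d^3_{2,2}(β=0.3312) × two z-phases.
c=cos(0.3312/2)=0.986320, s=sin(0.3312/2)=0.164844; N=√[120·1·120·1]=120.000000
The bounds max(0,m−m')=0 and min(l+m,l−m')=1 give 2 terms
  k=0: (−1)^0·120.0000/(120)·0.9863^6·0.1648^0 = +0.920674
  k=1: (−1)^1·120.0000/(24)·0.9863^4·0.1648^2 = -0.128584
d^3_{2,2}(0.3312) = +0.920674 -0.128584 = +0.792090
|D^3_{2,2}|² = |d^3_{2,2}(β)|² = (+0.792090)² = 0.627407 (the z-rotation phases have unit modulus)

P=0.6274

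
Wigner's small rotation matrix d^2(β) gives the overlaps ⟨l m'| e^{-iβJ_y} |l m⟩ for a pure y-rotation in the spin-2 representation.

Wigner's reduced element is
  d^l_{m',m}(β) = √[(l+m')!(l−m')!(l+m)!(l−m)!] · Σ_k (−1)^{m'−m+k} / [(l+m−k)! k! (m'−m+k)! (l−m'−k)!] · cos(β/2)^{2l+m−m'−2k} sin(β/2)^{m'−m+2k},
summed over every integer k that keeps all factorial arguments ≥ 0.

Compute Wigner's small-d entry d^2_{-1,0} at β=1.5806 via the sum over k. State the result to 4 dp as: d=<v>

d=-0.0120

d^2_{-1,0}(β=1.5806) via Wigner's sum:
c=cos(1.5806/2)=0.703632, s=sin(1.5806/2)=0.710564; N=√[1·6·2·2]=4.898979
k: max(0,(0)−(-1))=1 … min(2+(0),2−(-1))=2
  k=1: (−1)^0·4.8990/(2)·0.7036^3·0.7106^1 = +0.606340
  k=2: (−1)^1·4.8990/(2)·0.7036^1·0.7106^3 = -0.618346
d^2_{-1,0}(1.5806) = +0.606340 -0.618346 = -0.012006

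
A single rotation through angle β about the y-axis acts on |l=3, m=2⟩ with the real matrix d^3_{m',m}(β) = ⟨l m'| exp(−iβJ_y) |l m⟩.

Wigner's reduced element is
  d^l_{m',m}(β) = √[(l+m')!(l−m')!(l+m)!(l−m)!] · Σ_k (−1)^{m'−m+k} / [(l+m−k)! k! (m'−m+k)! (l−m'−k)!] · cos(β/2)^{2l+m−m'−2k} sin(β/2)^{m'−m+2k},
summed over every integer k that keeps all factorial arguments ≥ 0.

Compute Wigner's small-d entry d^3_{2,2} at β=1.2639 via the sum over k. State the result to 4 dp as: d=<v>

d^3_{2,2}(β=1.2639) via Wigner's sum:
Half-angle: c=0.806877, s=0.590719. N=√(120·1·120·1)=120.000000
k: max(0,(2)−(2))=0 … min(3+(2),3−(2))=1
  k=0: (−1)^0·120.0000/(120)·0.8069^6·0.5907^0 = +0.275959
  k=1: (−1)^1·120.0000/(24)·0.8069^4·0.5907^2 = -0.739540
d^3_{2,2}(1.2639) = +0.275959 -0.739540 = -0.463582

d=-0.4636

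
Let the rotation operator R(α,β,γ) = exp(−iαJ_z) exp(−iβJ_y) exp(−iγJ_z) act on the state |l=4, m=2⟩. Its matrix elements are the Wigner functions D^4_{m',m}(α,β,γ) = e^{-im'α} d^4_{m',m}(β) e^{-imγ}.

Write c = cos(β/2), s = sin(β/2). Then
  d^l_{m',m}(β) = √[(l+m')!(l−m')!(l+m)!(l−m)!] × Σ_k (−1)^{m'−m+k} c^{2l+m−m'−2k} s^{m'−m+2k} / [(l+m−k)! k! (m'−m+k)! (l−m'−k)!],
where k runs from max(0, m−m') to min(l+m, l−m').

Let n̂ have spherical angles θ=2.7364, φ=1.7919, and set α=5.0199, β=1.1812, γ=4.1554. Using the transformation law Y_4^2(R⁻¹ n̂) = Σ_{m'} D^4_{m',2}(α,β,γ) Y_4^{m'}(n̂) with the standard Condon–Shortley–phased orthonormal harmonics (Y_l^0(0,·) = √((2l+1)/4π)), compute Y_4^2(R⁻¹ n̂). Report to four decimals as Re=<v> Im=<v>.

Re=-0.1481 Im=-0.3936

Need the full column D^4_{m',2} for m'=−4..4 at α=5.0199, β=1.1812, γ=4.1554.
cos(β/2)=0.830607, sin(β/2)=0.556859
d^4_{-4,2}: single k=6 term ⇒ +0.108854;  D = +0.076029-0.077902i
d^4_{-3,2}: k∈[5..6] ⇒ +0.344429 -0.051603 = +0.292826;  D = +0.261640+0.131497i
d^4_{-2,2}: k∈[4..6] ⇒ +0.686524 -0.246857 +0.009246 = +0.448913;  D = -0.070724+0.443307i
d^4_{-1,2}: k∈[3..5] ⇒ +0.965448 -0.650910 +0.058513 = +0.373052;  D = -0.368901+0.055493i
d^4_{0,2}: k∈[2..4] ⇒ +0.966018 -1.157855 +0.195158 = +0.003320;  D = -0.001465-0.002980i
d^4_{1,2}: k∈[1..3] ⇒ +0.644392 -1.448173 +0.433940 = -0.369841;  D = -0.266969+0.255950i
d^4_{2,2}: k∈[0..2] ⇒ +0.226550 -1.221927 +0.686524 = -0.308853;  D = -0.271199-0.147789i
d^4_{3,2}: k∈[0..1] ⇒ -0.568300 +0.766301 = +0.198001;  D = -0.037675+0.194383i
d^4_{4,2}: single k=0 term ⇒ +0.538819;  D = -0.535194+0.062398i
Y_4^{m'}(θ=2.7364,φ=1.7919) and Σ D·Y over m':
  (+0.0760-0.0779i)·(+0.0068-0.0083i)  (+0.2616+0.1315i)·(-0.0434-0.0555i)  (-0.0707+0.4433i)·(-0.2308+0.1093i)  (-0.3689+0.0555i)·(+0.1095+0.4870i)  (-0.0015-0.0030i)·(+0.2782+0.0000i)  (-0.2670+0.2559i)·(-0.1095+0.4870i)  (-0.2712-0.1478i)·(-0.2308-0.1093i)  (-0.0377+0.1944i)·(+0.0434-0.0555i)  (-0.5352+0.0624i)·(+0.0068+0.0083i)
Y_4^2(R⁻¹ n̂) = -0.148072-0.393584i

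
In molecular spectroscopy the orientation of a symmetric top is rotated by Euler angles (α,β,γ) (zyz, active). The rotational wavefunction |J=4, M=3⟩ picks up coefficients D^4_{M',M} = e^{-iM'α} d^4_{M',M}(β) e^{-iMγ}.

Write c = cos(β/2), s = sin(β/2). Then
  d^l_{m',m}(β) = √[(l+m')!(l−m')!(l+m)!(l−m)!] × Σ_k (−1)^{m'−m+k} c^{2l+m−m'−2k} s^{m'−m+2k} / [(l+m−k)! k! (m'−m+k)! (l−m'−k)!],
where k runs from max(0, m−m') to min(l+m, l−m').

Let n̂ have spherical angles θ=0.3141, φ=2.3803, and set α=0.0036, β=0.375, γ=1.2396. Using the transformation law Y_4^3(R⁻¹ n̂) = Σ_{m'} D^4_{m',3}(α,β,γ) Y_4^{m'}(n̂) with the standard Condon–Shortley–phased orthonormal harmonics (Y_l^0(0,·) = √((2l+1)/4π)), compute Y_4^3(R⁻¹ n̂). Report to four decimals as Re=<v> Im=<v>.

Need the full column D^4_{m',3} for m'=−4..4 at α=0.0036, β=0.375, γ=1.2396.
cos(β/2)=0.982473, sin(β/2)=0.186403
d^4_{-4,3}: single k=7 term ⇒ +0.000022;  D = -0.000018+0.000012i
d^4_{-3,3}: k∈[6..7] ⇒ +0.000283 -0.000001 = +0.000282;  D = -0.000238+0.000151i
d^4_{-2,3}: k∈[5..6] ⇒ +0.002396 -0.000029 = +0.002367;  D = -0.001993+0.001277i
d^4_{-1,3}: k∈[4..5] ⇒ +0.014880 -0.000321 = +0.014559;  D = -0.012229+0.007901i
d^4_{0,3}: k∈[3..4] ⇒ +0.070150 -0.002525 = +0.067625;  D = -0.056669+0.036902i
d^4_{1,3}: k∈[2..3] ⇒ +0.248029 -0.014880 = +0.233148;  D = -0.194917+0.127928i
d^4_{2,3}: k∈[1..2] ⇒ +0.616259 -0.066550 = +0.549708;  D = -0.458478+0.303277i
d^4_{3,3}: k∈[0..1] ⇒ +0.868093 -0.218741 = +0.649352;  D = -0.540292+0.360198i
d^4_{4,3}: single k=0 term ⇒ -0.465848;  D = +0.386675-0.259801i
Y_4^{m'}(θ=0.3141,φ=2.3803) and Σ D·Y over m':
  (-0.0000+0.0000i)·(-0.0040+0.0004i)  (-0.0002+0.0002i)·(+0.0230-0.0266i)  (-0.0020+0.0013i)·(+0.0082+0.1701i)  (-0.0122+0.0079i)·(-0.3353-0.3195i)  (-0.0567+0.0369i)·(+0.4761+0.0000i)  (-0.1949+0.1279i)·(+0.3353-0.3195i)  (-0.4585+0.3033i)·(+0.0082-0.1701i)  (-0.5403+0.3602i)·(-0.0230-0.0266i)  (+0.3867-0.2598i)·(-0.0040-0.0004i)
Y_4^3(R⁻¹ n̂) = +0.023062+0.211108i

Re=0.0231 Im=0.2111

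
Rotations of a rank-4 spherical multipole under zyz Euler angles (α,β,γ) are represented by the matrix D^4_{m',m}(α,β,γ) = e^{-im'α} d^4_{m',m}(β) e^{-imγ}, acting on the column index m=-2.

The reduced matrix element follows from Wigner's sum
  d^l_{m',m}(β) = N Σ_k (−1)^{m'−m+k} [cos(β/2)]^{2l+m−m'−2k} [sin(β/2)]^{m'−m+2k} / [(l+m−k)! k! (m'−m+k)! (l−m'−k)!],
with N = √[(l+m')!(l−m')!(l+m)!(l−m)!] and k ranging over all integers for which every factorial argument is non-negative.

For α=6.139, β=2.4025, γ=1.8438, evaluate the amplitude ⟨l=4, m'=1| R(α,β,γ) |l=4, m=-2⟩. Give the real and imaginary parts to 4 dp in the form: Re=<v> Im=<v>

Re=0.2354 Im=0.1943

First d^4_{1,-2}(β=2.4025), then the phase factors e^{-i(1)α} and e^{-i(-2)γ}:
Half-angle: c=0.361192, s=0.932491. N=√(120·6·2·720)=1018.233765
k∈{0,1,2} keeps every argument non-negative
  k=0: (−1)^3·1018.2338/(72)·0.3612^5·0.9325^3 = -0.070492
  k=1: (−1)^4·1018.2338/(48)·0.3612^3·0.9325^5 = +0.704768
  k=2: (−1)^5·1018.2338/(240)·0.3612^1·0.9325^7 = -0.939482
d^4_{1,-2}(2.4025) = -0.070492 +0.704768 -0.939482 = -0.305206
Phases: e^{-i·(1)·6.139}=+0.989623+0.143686i, e^{-i·(-2)·1.8438}=-0.854605-0.519279i ⇒ D=+0.235352+0.194321i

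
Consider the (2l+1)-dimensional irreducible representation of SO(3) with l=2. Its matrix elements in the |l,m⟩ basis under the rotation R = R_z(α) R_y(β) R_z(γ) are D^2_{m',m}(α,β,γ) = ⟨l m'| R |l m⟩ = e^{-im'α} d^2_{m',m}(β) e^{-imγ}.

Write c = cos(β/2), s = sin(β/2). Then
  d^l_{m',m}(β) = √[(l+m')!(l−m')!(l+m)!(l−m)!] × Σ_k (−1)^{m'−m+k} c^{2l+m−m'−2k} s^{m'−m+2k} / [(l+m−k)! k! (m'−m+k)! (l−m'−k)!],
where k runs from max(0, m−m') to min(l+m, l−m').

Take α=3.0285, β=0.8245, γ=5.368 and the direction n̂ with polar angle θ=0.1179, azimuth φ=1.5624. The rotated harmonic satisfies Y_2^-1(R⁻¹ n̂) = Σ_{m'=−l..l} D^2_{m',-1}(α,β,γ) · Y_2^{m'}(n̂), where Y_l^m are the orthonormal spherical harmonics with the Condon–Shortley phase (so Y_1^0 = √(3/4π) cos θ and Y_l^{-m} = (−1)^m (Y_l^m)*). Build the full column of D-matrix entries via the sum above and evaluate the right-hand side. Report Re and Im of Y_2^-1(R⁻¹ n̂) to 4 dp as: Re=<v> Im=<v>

Need the full column D^2_{m',-1} for m'=−2..2 at α=3.0285, β=0.8245, γ=5.368.
cos(β/2)=0.916222, sin(β/2)=0.400672
d^2_{-2,-1}: single k=1 term ⇒ +0.616340;  D = +0.256612-0.560380i
d^2_{-1,-1}: k∈[0..1] ⇒ +0.704697 -0.404296 = +0.300400;  D = -0.155095+0.257266i
d^2_{0,-1}: k∈[0..1] ⇒ -0.754859 +0.144359 = -0.610501;  D = -0.372188+0.483929i
d^2_{1,-1}: k∈[0..1] ⇒ +0.404296 -0.025772 = +0.378524;  D = -0.263151+0.272088i
d^2_{2,-1}: single k=0 term ⇒ -0.117868;  D = -0.090980+0.074937i
Y_2^{m'}(θ=0.1179,φ=1.5624) and Σ D·Y over m':
  (+0.2566-0.5604i)·(-0.0053-0.0001i)  (-0.1551+0.2573i)·(+0.0008-0.0902i)  (-0.3722+0.4839i)·(+0.6177+0.0000i)  (-0.2632+0.2721i)·(-0.0008-0.0902i)  (-0.0910+0.0749i)·(-0.0053+0.0001i)
Y_2^-1(R⁻¹ n̂) = -0.182990+0.339213i

Re=-0.1830 Im=0.3392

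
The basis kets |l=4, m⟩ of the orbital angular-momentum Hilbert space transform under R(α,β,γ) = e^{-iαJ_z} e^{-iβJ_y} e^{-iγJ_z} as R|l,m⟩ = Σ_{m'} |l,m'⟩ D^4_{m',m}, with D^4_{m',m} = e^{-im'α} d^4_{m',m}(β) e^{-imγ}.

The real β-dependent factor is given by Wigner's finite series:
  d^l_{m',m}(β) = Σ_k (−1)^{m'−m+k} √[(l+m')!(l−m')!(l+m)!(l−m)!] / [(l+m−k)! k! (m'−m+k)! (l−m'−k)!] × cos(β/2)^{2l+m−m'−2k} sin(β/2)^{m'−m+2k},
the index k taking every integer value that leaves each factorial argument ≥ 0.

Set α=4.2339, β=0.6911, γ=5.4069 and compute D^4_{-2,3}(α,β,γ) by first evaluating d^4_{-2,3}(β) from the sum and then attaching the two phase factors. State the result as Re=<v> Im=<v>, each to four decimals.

Re=0.0040 Im=-0.0397

Split into d^4_{-2,3}(β=0.6911) × two z-phases.
c=cos(0.6911/2)=0.940889, s=sin(0.6911/2)=0.338714; N=√[2·720·5040·1]=2693.993318
k∈{5,6} keeps every argument non-negative
  k=5: (−1)^0·2693.9933/(240)·0.9409^3·0.3387^5 = +0.041684
  k=6: (−1)^1·2693.9933/(720)·0.9409^1·0.3387^7 = -0.001801
d^4_{-2,3}(0.6911) = +0.041684 -0.001801 = +0.039883
D = (-0.575993+0.817455i)·(+0.039883)·(-0.871405+0.490564i) = +0.004025-0.039680i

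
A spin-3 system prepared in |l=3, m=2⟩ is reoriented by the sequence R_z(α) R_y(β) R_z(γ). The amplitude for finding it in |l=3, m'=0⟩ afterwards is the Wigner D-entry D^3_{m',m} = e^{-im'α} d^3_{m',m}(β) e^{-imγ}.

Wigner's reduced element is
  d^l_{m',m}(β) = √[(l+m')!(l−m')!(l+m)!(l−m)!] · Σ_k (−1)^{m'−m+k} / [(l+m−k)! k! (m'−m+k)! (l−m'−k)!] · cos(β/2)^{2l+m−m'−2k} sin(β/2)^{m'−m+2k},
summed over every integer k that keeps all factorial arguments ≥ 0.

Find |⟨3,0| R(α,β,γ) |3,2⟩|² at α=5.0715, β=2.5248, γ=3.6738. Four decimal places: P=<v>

First d^3_{0,2}(β=2.5248), then the phase factors e^{-i(0)α} and e^{-i(2)γ}:
With c≡cos(β/2)=0.303531 and s≡sin(β/2)=0.952822, N=[6·6·120·1]^{1/2}=65.726707
k: max(0,(2)−(0))=2 … min(3+(2),3−(0))=3
  k=2: (−1)^0·65.7267/(12)·0.3035^4·0.9528^2 = +0.042208
  k=3: (−1)^1·65.7267/(12)·0.3035^2·0.9528^4 = -0.415923
d^3_{0,2}(2.5248) = +0.042208 -0.415923 = -0.373715
|D^3_{0,2}|² = |d^3_{0,2}(β)|² = (-0.373715)² = 0.139663 (the z-rotation phases have unit modulus)

P=0.1397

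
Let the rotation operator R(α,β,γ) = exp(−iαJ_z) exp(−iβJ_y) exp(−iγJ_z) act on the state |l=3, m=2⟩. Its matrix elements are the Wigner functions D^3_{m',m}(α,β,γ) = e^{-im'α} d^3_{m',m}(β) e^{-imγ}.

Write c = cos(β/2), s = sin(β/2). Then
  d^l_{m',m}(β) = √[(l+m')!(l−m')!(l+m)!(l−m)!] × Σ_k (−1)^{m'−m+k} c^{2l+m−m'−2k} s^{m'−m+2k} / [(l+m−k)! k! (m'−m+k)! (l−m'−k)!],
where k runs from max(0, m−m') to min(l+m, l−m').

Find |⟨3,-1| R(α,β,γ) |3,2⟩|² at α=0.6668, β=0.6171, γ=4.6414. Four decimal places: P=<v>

P=0.0211

D^3_{-1,2}(0.6668,0.6171,4.6414) = e^{-i·-1·0.6668}·d^3_{-1,2}(0.6171)·e^{-i·2·4.6414}. Compute d first:
c=cos(0.6171/2)=0.952775, s=sin(0.6171/2)=0.303677; N=√[2·24·120·1]=75.894664
Admissible k: 3..4 (factorial args all ≥0)
  k=3: (−1)^0·75.8947/(12)·0.9528^3·0.3037^3 = +0.153193
  k=4: (−1)^1·75.8947/(24)·0.9528^1·0.3037^5 = -0.007781
d^3_{-1,2}(0.6171) = +0.153193 -0.007781 = +0.145412
|D^3_{-1,2}|² = |d^3_{-1,2}(β)|² = (+0.145412)² = 0.021145 (the z-rotation phases have unit modulus)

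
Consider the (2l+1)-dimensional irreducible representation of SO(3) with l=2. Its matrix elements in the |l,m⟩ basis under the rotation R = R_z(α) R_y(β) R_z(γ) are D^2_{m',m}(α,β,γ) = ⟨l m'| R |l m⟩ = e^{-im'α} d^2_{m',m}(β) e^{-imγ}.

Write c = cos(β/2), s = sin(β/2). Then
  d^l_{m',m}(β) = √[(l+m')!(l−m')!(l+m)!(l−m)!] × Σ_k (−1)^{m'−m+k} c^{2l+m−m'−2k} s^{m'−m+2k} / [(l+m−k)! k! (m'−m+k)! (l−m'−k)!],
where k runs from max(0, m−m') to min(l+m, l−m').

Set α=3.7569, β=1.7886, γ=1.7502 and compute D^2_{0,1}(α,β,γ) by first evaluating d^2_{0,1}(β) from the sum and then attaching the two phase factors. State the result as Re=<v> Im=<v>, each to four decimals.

Re=0.0461 Im=0.2543

D^2_{0,1}(3.7569,1.7886,1.7502) = e^{-i·0·3.7569}·d^2_{0,1}(1.7886)·e^{-i·1·1.7502}. Compute d first:
With c≡cos(β/2)=0.626065 and s≡sin(β/2)=0.779771, N=[2·2·6·1]^{1/2}=4.898979
k∈{1,2} keeps every argument non-negative
  k=1: (−1)^0·4.8990/(2)·0.6261^3·0.7798^1 = +0.468706
  k=2: (−1)^1·4.8990/(2)·0.6261^1·0.7798^3 = -0.727103
d^2_{0,1}(1.7886) = +0.468706 -0.727103 = -0.258397
Attach z-rotation phases: D = e^{-i(0)(3.7569)}·(-0.258397)·e^{-i(1)(1.7502)} = +0.046109+0.254250i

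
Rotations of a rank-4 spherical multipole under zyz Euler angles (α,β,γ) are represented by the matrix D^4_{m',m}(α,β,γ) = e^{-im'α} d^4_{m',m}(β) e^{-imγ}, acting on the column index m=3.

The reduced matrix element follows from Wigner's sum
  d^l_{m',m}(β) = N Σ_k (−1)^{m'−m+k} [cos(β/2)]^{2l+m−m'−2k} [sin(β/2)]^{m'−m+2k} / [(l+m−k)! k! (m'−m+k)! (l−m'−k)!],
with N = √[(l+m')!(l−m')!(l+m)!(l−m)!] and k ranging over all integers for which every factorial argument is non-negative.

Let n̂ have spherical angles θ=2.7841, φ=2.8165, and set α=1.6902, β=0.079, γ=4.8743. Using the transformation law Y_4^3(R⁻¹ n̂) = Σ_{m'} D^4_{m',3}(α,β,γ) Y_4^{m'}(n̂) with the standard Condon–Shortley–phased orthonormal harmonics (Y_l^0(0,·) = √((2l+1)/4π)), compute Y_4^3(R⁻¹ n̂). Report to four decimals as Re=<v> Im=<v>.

Need the full column D^4_{m',3} for m'=−4..4 at α=1.6902, β=0.079, γ=4.8743.
cos(β/2)=0.999220, sin(β/2)=0.039490
d^4_{-4,3}: single k=7 term ⇒ +0.000000;  D = -0.000000-0.000000i
d^4_{-3,3}: k∈[6..7] ⇒ +0.000000 -0.000000 = +0.000000;  D = -0.000000+0.000000i
d^4_{-2,3}: k∈[5..6] ⇒ +0.000001 -0.000000 = +0.000001;  D = +0.000000+0.000001i
d^4_{-1,3}: k∈[4..5] ⇒ +0.000032 -0.000000 = +0.000032;  D = +0.000030-0.000011i
d^4_{0,3}: k∈[3..4] ⇒ +0.000726 -0.000001 = +0.000725;  D = -0.000338-0.000641i
d^4_{1,3}: k∈[2..3] ⇒ +0.012320 -0.000032 = +0.012288;  D = -0.010106+0.006990i
d^4_{2,3}: k∈[1..2] ⇒ +0.146952 -0.000689 = +0.146264;  D = +0.096942+0.109523i
d^4_{3,3}: k∈[0..1] ⇒ +0.993777 -0.010865 = +0.982912;  D = +0.653165-0.734500i
d^4_{4,3}: single k=0 term ⇒ -0.111085;  D = +0.091213+0.063405i
Y_4^{m'}(θ=2.7841,φ=2.8165) and Σ D·Y over m':
  (-0.0000-0.0000i)·(+0.0018+0.0064i)  (-0.0000+0.0000i)·(+0.0282+0.0416i)  (+0.0000+0.0000i)·(+0.1677+0.1275i)  (+0.0000-0.0000i)·(+0.4619+0.1557i)  (-0.0003-0.0006i)·(+0.3837+0.0000i)  (-0.0101+0.0070i)·(-0.4619+0.1557i)  (+0.0969+0.1095i)·(+0.1677-0.1275i)  (+0.6532-0.7345i)·(-0.0282+0.0416i)  (+0.0912+0.0634i)·(+0.0018-0.0064i)
Y_4^3(R⁻¹ n̂) = +0.046396+0.048350i

Re=0.0464 Im=0.0484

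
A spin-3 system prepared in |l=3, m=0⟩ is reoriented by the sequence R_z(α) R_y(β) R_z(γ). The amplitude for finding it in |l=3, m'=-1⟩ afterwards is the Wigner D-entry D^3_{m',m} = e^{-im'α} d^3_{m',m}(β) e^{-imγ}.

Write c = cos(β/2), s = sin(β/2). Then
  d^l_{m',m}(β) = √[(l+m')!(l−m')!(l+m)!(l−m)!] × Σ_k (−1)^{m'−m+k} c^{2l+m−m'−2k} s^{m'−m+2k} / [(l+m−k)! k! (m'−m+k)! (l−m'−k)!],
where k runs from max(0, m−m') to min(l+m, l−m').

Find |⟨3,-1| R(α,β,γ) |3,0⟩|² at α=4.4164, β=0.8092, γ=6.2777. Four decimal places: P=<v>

P=0.1873

First d^3_{-1,0}(β=0.8092), then the phase factors e^{-i(-1)α} and e^{-i(0)γ}:
c=cos(0.8092/2)=0.919260, s=sin(0.8092/2)=0.393651; N=√[2·24·6·6]=41.569219
k: max(0,(0)−(-1))=1 … min(3+(0),3−(-1))=3
  k=1: (−1)^0·41.5692/(12)·0.9193^5·0.3937^1 = +0.895146
  k=2: (−1)^1·41.5692/(4)·0.9193^3·0.3937^3 = -0.492449
  k=3: (−1)^2·41.5692/(12)·0.9193^1·0.3937^5 = +0.030101
d^3_{-1,0}(0.8092) = +0.895146 -0.492449 +0.030101 = +0.432798
|D^3_{-1,0}|² = |d^3_{-1,0}(β)|² = (+0.432798)² = 0.187314 (the z-rotation phases have unit modulus)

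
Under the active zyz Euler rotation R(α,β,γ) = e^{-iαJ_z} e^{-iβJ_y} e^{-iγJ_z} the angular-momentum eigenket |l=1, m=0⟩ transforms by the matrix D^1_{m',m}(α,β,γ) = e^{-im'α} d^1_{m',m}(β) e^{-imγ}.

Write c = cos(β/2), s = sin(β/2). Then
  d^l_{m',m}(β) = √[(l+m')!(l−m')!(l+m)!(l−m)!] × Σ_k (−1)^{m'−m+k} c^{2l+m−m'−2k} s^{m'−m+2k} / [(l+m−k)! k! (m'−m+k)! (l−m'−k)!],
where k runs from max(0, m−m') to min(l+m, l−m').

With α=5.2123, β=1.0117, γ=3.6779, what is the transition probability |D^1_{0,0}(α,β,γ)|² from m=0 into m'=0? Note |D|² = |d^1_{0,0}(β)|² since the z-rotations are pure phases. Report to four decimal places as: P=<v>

D^1_{0,0}(5.2123,1.0117,3.6779) = e^{-i·0·5.2123}·d^1_{0,0}(1.0117)·e^{-i·0·3.6779}. Compute d first:
Half-angle: c=0.874763, s=0.484551. N=√(1·1·1·1)=1.000000
Admissible k: 0..1 (factorial args all ≥0)
  k=0: (−1)^0·1.0000/(1)·0.8748^2·0.4846^0 = +0.765210
  k=1: (−1)^1·1.0000/(1)·0.8748^0·0.4846^2 = -0.234790
d^1_{0,0}(1.0117) = +0.765210 -0.234790 = +0.530420
|D^1_{0,0}|² = |d^1_{0,0}(β)|² = (+0.530420)² = 0.281346 (the z-rotation phases have unit modulus)

P=0.2813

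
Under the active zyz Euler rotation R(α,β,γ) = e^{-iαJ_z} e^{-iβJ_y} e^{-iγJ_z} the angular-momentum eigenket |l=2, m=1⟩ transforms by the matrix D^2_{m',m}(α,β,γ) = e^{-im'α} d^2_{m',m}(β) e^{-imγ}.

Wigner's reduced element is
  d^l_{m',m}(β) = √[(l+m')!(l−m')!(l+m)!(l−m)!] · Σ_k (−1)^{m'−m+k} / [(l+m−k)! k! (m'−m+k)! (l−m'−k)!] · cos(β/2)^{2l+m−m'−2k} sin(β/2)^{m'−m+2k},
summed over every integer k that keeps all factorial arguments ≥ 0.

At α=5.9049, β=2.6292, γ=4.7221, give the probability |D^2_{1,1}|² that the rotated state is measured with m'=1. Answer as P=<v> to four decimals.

P=0.0310

D^2_{1,1}(5.9049,2.6292,4.7221) = e^{-i·1·5.9049}·d^2_{1,1}(2.6292)·e^{-i·1·4.7221}. Compute d first:
Half-angle: c=0.253403, s=0.967361. N=√(6·1·6·1)=6.000000
The bounds max(0,m−m')=0 and min(l+m,l−m')=1 give 2 terms
  k=0: (−1)^0·6.0000/(6)·0.2534^4·0.9674^0 = +0.004123
  k=1: (−1)^1·6.0000/(2)·0.2534^2·0.9674^2 = -0.180269
d^2_{1,1}(2.6292) = +0.004123 -0.180269 = -0.176146
|D^2_{1,1}|² = |d^2_{1,1}(β)|² = (-0.176146)² = 0.031027 (the z-rotation phases have unit modulus)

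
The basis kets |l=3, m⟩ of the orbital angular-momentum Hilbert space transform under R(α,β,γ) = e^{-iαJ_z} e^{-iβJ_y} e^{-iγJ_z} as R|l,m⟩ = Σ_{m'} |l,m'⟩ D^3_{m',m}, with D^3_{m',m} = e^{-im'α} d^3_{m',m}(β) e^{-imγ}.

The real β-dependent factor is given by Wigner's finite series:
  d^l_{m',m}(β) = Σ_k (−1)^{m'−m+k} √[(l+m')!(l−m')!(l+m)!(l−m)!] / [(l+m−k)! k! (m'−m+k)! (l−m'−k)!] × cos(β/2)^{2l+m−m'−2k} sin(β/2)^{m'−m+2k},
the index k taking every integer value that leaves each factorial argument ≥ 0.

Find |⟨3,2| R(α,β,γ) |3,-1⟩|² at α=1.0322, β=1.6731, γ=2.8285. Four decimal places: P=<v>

P=0.0904

D^3_{2,-1}(1.0322,1.6731,2.8285) = e^{-i·2·1.0322}·d^3_{2,-1}(1.6731)·e^{-i·-1·2.8285}. Compute d first:
Half-angle: c=0.670028, s=0.742336. N=√(120·1·2·24)=75.894664
k: max(0,(-1)−(2))=0 … min(3+(-1),3−(2))=1
  k=0: (−1)^3·75.8947/(12)·0.6700^3·0.7423^3 = -0.778234
  k=1: (−1)^4·75.8947/(24)·0.6700^1·0.7423^5 = +0.477634
d^3_{2,-1}(1.6731) = -0.778234 +0.477634 = -0.300600
|D^3_{2,-1}|² = |d^3_{2,-1}(β)|² = (-0.300600)² = 0.090360 (the z-rotation phases have unit modulus)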